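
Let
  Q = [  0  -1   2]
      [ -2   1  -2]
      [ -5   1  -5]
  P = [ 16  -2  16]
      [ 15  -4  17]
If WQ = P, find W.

Since Q sits to the right of W, W = PQ⁻¹.
det Q = 6; the adjugate gives Q⁻¹ = [[-1/2, -1/2, 0], [0, 5/3, -2/3], [1/2, 5/6, -1/3]].
W = PQ⁻¹ = [[16, -2, 16], [15, -4, 17]] · [[-1/2, -1/2, 0], [0, 5/3, -2/3], [1/2, 5/6, -1/3]] = [[0, 2, -4], [1, 0, -3]].

W = [[0, 2, -4], [1, 0, -3]]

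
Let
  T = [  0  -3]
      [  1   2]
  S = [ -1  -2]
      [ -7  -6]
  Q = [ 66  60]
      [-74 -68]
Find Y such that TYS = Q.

Y = [[2, 4], [1, 3]]

Y = T⁻¹QS⁻¹ (apply T⁻¹ on the left and S⁻¹ on the right).
det T = 3, so T⁻¹ = [[2/3, 1], [-1/3, 0]].
det S = -8; the adjugate gives S⁻¹ = [[3/4, -1/4], [-7/8, 1/8]].
T⁻¹Q = [[-30, -28], [-22, -20]].
Y = (T⁻¹Q)S⁻¹ = [[2, 4], [1, 3]].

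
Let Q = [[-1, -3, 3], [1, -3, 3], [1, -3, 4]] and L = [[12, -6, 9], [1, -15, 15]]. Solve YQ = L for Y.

Right-multiplying both sides by Q⁻¹ gives Y = LQ⁻¹.
det Q = 6, so Q⁻¹ = [[-1/2, 1/2, 0], [-1/6, -7/6, 1], [0, -1, 1]].
Y = LQ⁻¹ = [[12, -6, 9], [1, -15, 15]] · [[-1/2, 1/2, 0], [-1/6, -7/6, 1], [0, -1, 1]] = [[-5, 4, 3], [2, 3, 0]].

Y = [[-5, 4, 3], [2, 3, 0]]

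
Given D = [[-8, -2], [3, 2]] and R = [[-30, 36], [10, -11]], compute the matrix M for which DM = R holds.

M = [[4, -5], [-1, 2]]

D is on the left of M, so left-multiply by D⁻¹: M = D⁻¹R.
det D = -10, so D⁻¹ = [[-1/5, -1/5], [3/10, 4/5]].
M = D⁻¹R = [[-1/5, -1/5], [3/10, 4/5]] · [[-30, 36], [10, -11]] = [[4, -5], [-1, 2]].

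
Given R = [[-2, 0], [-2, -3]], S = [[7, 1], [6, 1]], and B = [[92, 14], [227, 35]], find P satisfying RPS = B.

P = [[-4, -3], [-3, -4]]

Left-multiply by R⁻¹ and right-multiply by S⁻¹: P = R⁻¹BS⁻¹.
det R = 6, so R⁻¹ = [[-1/2, 0], [1/3, -1/3]].
det S = 1, so S⁻¹ = [[1, -1], [-6, 7]].
R⁻¹B = [[-46, -7], [-45, -7]].
P = (R⁻¹B)S⁻¹ = [[-4, -3], [-3, -4]].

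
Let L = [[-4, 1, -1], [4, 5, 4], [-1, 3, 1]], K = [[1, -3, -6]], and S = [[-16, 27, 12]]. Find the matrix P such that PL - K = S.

P = [[5, 2, 3]]

PL = S + K = [[-15, 24, 6]].
Right-multiplying both sides by L⁻¹ gives P = (S + K)L⁻¹.
det L = 3; the adjugate gives L⁻¹ = [[-7/3, -4/3, 3], [-8/3, -5/3, 4], [17/3, 11/3, -8]].
P = (S + K)L⁻¹ = [[5, 2, 3]].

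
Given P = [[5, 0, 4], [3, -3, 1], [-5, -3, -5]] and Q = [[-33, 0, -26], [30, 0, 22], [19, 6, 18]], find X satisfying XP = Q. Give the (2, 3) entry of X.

-5

Right-multiplying both sides by P⁻¹ gives X = QP⁻¹.
det P = -6, so P⁻¹ = [[-3, 2, -2], [-5/3, 5/6, -7/6], [4, -5/2, 5/2]].
X = QP⁻¹ = [[-33, 0, -26], [30, 0, 22], [19, 6, 18]] · [[-3, 2, -2], [-5/3, 5/6, -7/6], [4, -5/2, 5/2]] = [[-5, -1, 1], [-2, 5, -5], [5, -2, 0]].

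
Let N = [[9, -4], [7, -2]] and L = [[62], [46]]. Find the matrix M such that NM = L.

M = [[6], [-2]]

Left-multiplying both sides by N⁻¹ gives M = N⁻¹L.
det N = 10, so N⁻¹ = [[-1/5, 2/5], [-7/10, 9/10]].
M = N⁻¹L = [[-1/5, 2/5], [-7/10, 9/10]] · [[62], [46]] = [[6], [-2]].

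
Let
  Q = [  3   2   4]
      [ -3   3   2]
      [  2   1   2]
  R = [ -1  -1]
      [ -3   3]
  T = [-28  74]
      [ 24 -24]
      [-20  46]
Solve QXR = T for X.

X = [[-3, 5], [-1, 3], [-3, -1]]

Isolating X: multiply by Q⁻¹ from the left and R⁻¹ from the right, so X = Q⁻¹TR⁻¹.
det Q = -4, so Q⁻¹ = [[-1, 0, 2], [-5/2, 1/2, 9/2], [9/4, -1/4, -15/4]].
det R = -6, so R⁻¹ = [[-1/2, -1/6], [-1/2, 1/6]].
Q⁻¹T = [[-12, 18], [-8, 10], [6, 0]].
X = (Q⁻¹T)R⁻¹ = [[-3, 5], [-1, 3], [-3, -1]].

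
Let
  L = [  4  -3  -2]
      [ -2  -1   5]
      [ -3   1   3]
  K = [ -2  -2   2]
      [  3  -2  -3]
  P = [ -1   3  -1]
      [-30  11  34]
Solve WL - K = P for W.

W = [[2, -2, 5], [-4, 4, 1]]

WL = P + K = [[-3, 1, 1], [-27, 9, 31]].
Since L sits to the right of W, W = (P + K)L⁻¹.
L has determinant 5; L⁻¹ = [[-8/5, 7/5, -17/5], [-9/5, 6/5, -16/5], [-1, 1, -2]].
W = (P + K)L⁻¹ = [[2, -2, 5], [-4, 4, 1]].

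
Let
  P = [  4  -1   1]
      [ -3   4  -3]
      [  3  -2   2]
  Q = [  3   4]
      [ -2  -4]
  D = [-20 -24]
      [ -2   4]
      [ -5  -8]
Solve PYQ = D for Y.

Y = [[-3, -1], [-1, -2], [3, 0]]

Y = P⁻¹DQ⁻¹ (apply P⁻¹ on the left and Q⁻¹ on the right).
det P = 5; the adjugate gives P⁻¹ = [[2/5, 0, -1/5], [-3/5, 1, 9/5], [-6/5, 1, 13/5]].
Q has determinant -4; Q⁻¹ = [[1, 1], [-1/2, -3/4]].
P⁻¹D = [[-7, -8], [1, 4], [9, 12]].
Y = (P⁻¹D)Q⁻¹ = [[-3, -1], [-1, -2], [3, 0]].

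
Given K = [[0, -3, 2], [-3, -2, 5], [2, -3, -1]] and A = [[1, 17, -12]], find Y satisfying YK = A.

K is on the right of Y, so right-multiply by K⁻¹: Y = AK⁻¹.
det K = 5, so K⁻¹ = [[17/5, -9/5, -11/5], [7/5, -4/5, -6/5], [13/5, -6/5, -9/5]].
Y = AK⁻¹ = [[1, 17, -12]] · [[17/5, -9/5, -11/5], [7/5, -4/5, -6/5], [13/5, -6/5, -9/5]] = [[-4, -1, -1]].

Y = [[-4, -1, -1]]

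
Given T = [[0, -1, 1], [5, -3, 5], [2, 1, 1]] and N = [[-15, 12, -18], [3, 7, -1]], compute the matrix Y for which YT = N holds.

Right-multiplying both sides by T⁻¹ gives Y = NT⁻¹.
T has determinant 6; T⁻¹ = [[-4/3, 1/3, -1/3], [5/6, -1/3, 5/6], [11/6, -1/3, 5/6]].
Y = NT⁻¹ = [[-15, 12, -18], [3, 7, -1]] · [[-4/3, 1/3, -1/3], [5/6, -1/3, 5/6], [11/6, -1/3, 5/6]] = [[-3, -3, 0], [0, -1, 4]].

Y = [[-3, -3, 0], [0, -1, 4]]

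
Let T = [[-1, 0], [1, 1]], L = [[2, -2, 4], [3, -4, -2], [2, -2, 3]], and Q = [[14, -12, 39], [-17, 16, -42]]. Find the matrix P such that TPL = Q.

Left-multiply by T⁻¹ and right-multiply by L⁻¹: P = T⁻¹QL⁻¹.
T has determinant -1; T⁻¹ = [[-1, 0], [1, 1]].
det L = 2, so L⁻¹ = [[-8, -1, 10], [-13/2, -1, 8], [1, 0, -1]].
T⁻¹Q = [[-14, 12, -39], [-3, 4, -3]].
P = (T⁻¹Q)L⁻¹ = [[-5, 2, -5], [-5, -1, 5]].

P = [[-5, 2, -5], [-5, -1, 5]]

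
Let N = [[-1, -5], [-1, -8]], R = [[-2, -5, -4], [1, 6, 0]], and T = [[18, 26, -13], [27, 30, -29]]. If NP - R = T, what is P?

P = [[4, 4, -3], [-4, -5, 4]]

NP = T + R = [[16, 21, -17], [28, 36, -29]].
N is on the left of P, so left-multiply by N⁻¹: P = N⁻¹(T + R).
N has determinant 3; N⁻¹ = [[-8/3, 5/3], [1/3, -1/3]].
P = N⁻¹(T + R) = [[4, 4, -3], [-4, -5, 4]].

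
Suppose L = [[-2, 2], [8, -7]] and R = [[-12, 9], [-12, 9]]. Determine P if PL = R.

P = [[-6, -3], [-6, -3]]

Right-multiplying both sides by L⁻¹ gives P = RL⁻¹.
det L = -2, so L⁻¹ = [[7/2, 1], [4, 1]].
P = RL⁻¹ = [[-12, 9], [-12, 9]] · [[7/2, 1], [4, 1]] = [[-6, -3], [-6, -3]].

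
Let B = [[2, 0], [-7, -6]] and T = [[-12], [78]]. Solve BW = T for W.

Since B multiplies W on the left, W = B⁻¹T.
det B = -12; the adjugate gives B⁻¹ = [[1/2, 0], [-7/12, -1/6]].
W = B⁻¹T = [[1/2, 0], [-7/12, -1/6]] · [[-12], [78]] = [[-6], [-6]].

W = [[-6], [-6]]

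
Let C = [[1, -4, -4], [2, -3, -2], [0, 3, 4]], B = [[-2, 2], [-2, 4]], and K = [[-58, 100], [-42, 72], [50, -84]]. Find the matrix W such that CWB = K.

Left-multiply by C⁻¹ and right-multiply by B⁻¹: W = C⁻¹KB⁻¹.
det C = 2; the adjugate gives C⁻¹ = [[-3, 2, -2], [-4, 2, -3], [3, -3/2, 5/2]].
det B = -4; the adjugate gives B⁻¹ = [[-1, 1/2], [-1/2, 1/2]].
C⁻¹K = [[-10, 12], [-2, -4], [14, -18]].
W = (C⁻¹K)B⁻¹ = [[4, 1], [4, -3], [-5, -2]].

W = [[4, 1], [4, -3], [-5, -2]]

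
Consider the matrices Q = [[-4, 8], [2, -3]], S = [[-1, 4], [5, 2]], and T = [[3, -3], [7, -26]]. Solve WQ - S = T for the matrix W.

WQ = T + S = [[2, 1], [12, -24]].
Right-multiplying both sides by Q⁻¹ gives W = (T + S)Q⁻¹.
det Q = -4; the adjugate gives Q⁻¹ = [[3/4, 2], [1/2, 1]].
W = (T + S)Q⁻¹ = [[2, 5], [-3, 0]].

W = [[2, 5], [-3, 0]]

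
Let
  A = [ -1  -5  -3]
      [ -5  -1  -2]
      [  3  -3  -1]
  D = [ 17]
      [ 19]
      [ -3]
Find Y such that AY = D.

Y = [[-5], [-6], [6]]

Left-multiplying both sides by A⁻¹ gives Y = A⁻¹D.
A has determinant 6; A⁻¹ = [[-5/6, 2/3, 7/6], [-11/6, 5/3, 13/6], [3, -3, -4]].
Y = A⁻¹D = [[-5/6, 2/3, 7/6], [-11/6, 5/3, 13/6], [3, -3, -4]] · [[17], [19], [-3]] = [[-5], [-6], [6]].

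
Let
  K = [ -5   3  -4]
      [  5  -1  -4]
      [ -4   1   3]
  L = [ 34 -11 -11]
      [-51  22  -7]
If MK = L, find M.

M = [[-2, 4, -1], [6, -5, -1]]

Right-multiplying both sides by K⁻¹ gives M = LK⁻¹.
det K = -6, so K⁻¹ = [[-1/6, 13/6, 8/3], [-1/6, 31/6, 20/3], [-1/6, 7/6, 5/3]].
M = LK⁻¹ = [[34, -11, -11], [-51, 22, -7]] · [[-1/6, 13/6, 8/3], [-1/6, 31/6, 20/3], [-1/6, 7/6, 5/3]] = [[-2, 4, -1], [6, -5, -1]].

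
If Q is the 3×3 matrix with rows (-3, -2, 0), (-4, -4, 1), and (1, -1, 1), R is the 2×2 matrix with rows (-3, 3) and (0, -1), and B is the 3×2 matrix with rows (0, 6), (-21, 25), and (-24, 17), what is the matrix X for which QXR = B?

X = [[2, 4], [-3, -3], [3, 0]]

Left-multiply by Q⁻¹ and right-multiply by R⁻¹: X = Q⁻¹BR⁻¹.
det Q = -1, so Q⁻¹ = [[3, -2, 2], [-5, 3, -3], [-8, 5, -4]].
R has determinant 3; R⁻¹ = [[-1/3, -1], [0, -1]].
Q⁻¹B = [[-6, 2], [9, -6], [-9, 9]].
X = (Q⁻¹B)R⁻¹ = [[2, 4], [-3, -3], [3, 0]].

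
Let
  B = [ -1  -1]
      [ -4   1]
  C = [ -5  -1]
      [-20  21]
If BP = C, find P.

P = [[5, -4], [0, 5]]

Since B multiplies P on the left, P = B⁻¹C.
B has determinant -5; B⁻¹ = [[-1/5, -1/5], [-4/5, 1/5]].
P = B⁻¹C = [[-1/5, -1/5], [-4/5, 1/5]] · [[-5, -1], [-20, 21]] = [[5, -4], [0, 5]].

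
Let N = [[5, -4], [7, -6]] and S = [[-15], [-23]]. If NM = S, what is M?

Since N multiplies M on the left, M = N⁻¹S.
N has determinant -2; N⁻¹ = [[3, -2], [7/2, -5/2]].
M = N⁻¹S = [[3, -2], [7/2, -5/2]] · [[-15], [-23]] = [[1], [5]].

M = [[1], [5]]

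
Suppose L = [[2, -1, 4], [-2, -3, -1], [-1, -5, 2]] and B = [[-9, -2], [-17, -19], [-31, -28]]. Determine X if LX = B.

X = [[2, 0], [5, 6], [-2, 1]]

Left-multiplying both sides by L⁻¹ gives X = L⁻¹B.
L has determinant 1; L⁻¹ = [[-11, -18, 13], [5, 8, -6], [7, 11, -8]].
X = L⁻¹B = [[-11, -18, 13], [5, 8, -6], [7, 11, -8]] · [[-9, -2], [-17, -19], [-31, -28]] = [[2, 0], [5, 6], [-2, 1]].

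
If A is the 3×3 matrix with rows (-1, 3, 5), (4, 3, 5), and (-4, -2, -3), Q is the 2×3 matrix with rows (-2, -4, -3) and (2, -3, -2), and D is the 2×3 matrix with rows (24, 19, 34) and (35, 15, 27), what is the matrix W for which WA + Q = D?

WA = D − Q = [[26, 23, 37], [33, 18, 29]].
Right-multiplying both sides by A⁻¹ gives W = (D − Q)A⁻¹.
A has determinant -5; A⁻¹ = [[-1/5, 1/5, 0], [8/5, -23/5, -5], [-4/5, 14/5, 3]].
W = (D − Q)A⁻¹ = [[2, 3, -4], [-1, 5, -3]].

W = [[2, 3, -4], [-1, 5, -3]]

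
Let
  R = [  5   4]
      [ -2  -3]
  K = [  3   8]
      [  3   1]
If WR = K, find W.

W = [[-1, -4], [1, 1]]

Since R sits to the right of W, W = KR⁻¹.
det R = -7; the adjugate gives R⁻¹ = [[3/7, 4/7], [-2/7, -5/7]].
W = KR⁻¹ = [[3, 8], [3, 1]] · [[3/7, 4/7], [-2/7, -5/7]] = [[-1, -4], [1, 1]].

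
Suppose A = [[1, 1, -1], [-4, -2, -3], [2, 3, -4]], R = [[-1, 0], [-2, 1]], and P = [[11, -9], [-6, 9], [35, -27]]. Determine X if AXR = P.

Left-multiply by A⁻¹ and right-multiply by R⁻¹: X = A⁻¹PR⁻¹.
det A = 3; the adjugate gives A⁻¹ = [[17/3, 1/3, -5/3], [-22/3, -2/3, 7/3], [-8/3, -1/3, 2/3]].
det R = -1, so R⁻¹ = [[-1, 0], [-2, 1]].
A⁻¹P = [[2, -3], [5, -3], [-4, 3]].
X = (A⁻¹P)R⁻¹ = [[4, -3], [1, -3], [-2, 3]].

X = [[4, -3], [1, -3], [-2, 3]]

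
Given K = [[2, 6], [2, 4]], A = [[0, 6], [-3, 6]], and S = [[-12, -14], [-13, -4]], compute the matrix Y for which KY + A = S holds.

Y = [[-3, 5], [-1, -5]]

KY = S − A = [[-12, -20], [-10, -10]].
K is on the left of Y, so left-multiply by K⁻¹: Y = K⁻¹(S − A).
det K = -4; the adjugate gives K⁻¹ = [[-1, 3/2], [1/2, -1/2]].
Y = K⁻¹(S − A) = [[-3, 5], [-1, -5]].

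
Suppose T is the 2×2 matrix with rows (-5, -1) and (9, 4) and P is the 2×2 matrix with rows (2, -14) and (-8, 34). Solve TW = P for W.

W = [[0, 2], [-2, 4]]

T is on the left of W, so left-multiply by T⁻¹: W = T⁻¹P.
T has determinant -11; T⁻¹ = [[-4/11, -1/11], [9/11, 5/11]].
W = T⁻¹P = [[-4/11, -1/11], [9/11, 5/11]] · [[2, -14], [-8, 34]] = [[0, 2], [-2, 4]].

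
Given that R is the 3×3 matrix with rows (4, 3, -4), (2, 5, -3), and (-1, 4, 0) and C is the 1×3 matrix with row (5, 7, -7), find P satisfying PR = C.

Right-multiplying both sides by R⁻¹ gives P = CR⁻¹.
R has determinant 5; R⁻¹ = [[12/5, -16/5, 11/5], [3/5, -4/5, 4/5], [13/5, -19/5, 14/5]].
P = CR⁻¹ = [[5, 7, -7]] · [[12/5, -16/5, 11/5], [3/5, -4/5, 4/5], [13/5, -19/5, 14/5]] = [[-2, 5, -3]].

P = [[-2, 5, -3]]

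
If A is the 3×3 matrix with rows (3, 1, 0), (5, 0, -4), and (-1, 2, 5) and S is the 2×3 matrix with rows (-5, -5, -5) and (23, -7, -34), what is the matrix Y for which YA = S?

Y = [[5, -5, -5], [-3, 6, -2]]

A is on the right of Y, so right-multiply by A⁻¹: Y = SA⁻¹.
det A = 3, so A⁻¹ = [[8/3, -5/3, -4/3], [-7, 5, 4], [10/3, -7/3, -5/3]].
Y = SA⁻¹ = [[-5, -5, -5], [23, -7, -34]] · [[8/3, -5/3, -4/3], [-7, 5, 4], [10/3, -7/3, -5/3]] = [[5, -5, -5], [-3, 6, -2]].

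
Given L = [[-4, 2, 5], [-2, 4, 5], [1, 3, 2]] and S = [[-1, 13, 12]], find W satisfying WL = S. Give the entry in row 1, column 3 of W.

Right-multiplying both sides by L⁻¹ gives W = SL⁻¹.
det L = -4; the adjugate gives L⁻¹ = [[7/4, -11/4, 5/2], [-9/4, 13/4, -5/2], [5/2, -7/2, 3]].
W = SL⁻¹ = [[-1, 13, 12]] · [[7/4, -11/4, 5/2], [-9/4, 13/4, -5/2], [5/2, -7/2, 3]] = [[-1, 3, 1]].

1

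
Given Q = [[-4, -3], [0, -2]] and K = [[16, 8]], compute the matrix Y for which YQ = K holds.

Right-multiplying both sides by Q⁻¹ gives Y = KQ⁻¹.
Q has determinant 8; Q⁻¹ = [[-1/4, 3/8], [0, -1/2]].
Y = KQ⁻¹ = [[16, 8]] · [[-1/4, 3/8], [0, -1/2]] = [[-4, 2]].

Y = [[-4, 2]]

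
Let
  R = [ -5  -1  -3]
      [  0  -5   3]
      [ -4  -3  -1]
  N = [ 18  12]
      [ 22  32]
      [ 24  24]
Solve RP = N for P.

P = [[-2, -4], [-5, -4], [-1, 4]]

R is on the left of P, so left-multiply by R⁻¹: P = R⁻¹N.
R has determinant 2; R⁻¹ = [[7, 4, -9], [-6, -7/2, 15/2], [-10, -11/2, 25/2]].
P = R⁻¹N = [[7, 4, -9], [-6, -7/2, 15/2], [-10, -11/2, 25/2]] · [[18, 12], [22, 32], [24, 24]] = [[-2, -4], [-5, -4], [-1, 4]].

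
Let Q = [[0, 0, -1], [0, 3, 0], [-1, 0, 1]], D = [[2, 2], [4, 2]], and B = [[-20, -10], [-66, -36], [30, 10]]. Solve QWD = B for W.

W = [[5, -5], [-1, -5], [0, 5]]

Left-multiply by Q⁻¹ and right-multiply by D⁻¹: W = Q⁻¹BD⁻¹.
det Q = -3, so Q⁻¹ = [[-1, 0, -1], [0, 1/3, 0], [-1, 0, 0]].
det D = -4; the adjugate gives D⁻¹ = [[-1/2, 1/2], [1, -1/2]].
Q⁻¹B = [[-10, 0], [-22, -12], [20, 10]].
W = (Q⁻¹B)D⁻¹ = [[5, -5], [-1, -5], [0, 5]].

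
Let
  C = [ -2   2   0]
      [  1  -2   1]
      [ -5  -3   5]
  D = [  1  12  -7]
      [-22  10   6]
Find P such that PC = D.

Right-multiplying both sides by C⁻¹ gives P = DC⁻¹.
det C = -6; the adjugate gives C⁻¹ = [[7/6, 5/3, -1/3], [5/3, 5/3, -1/3], [13/6, 8/3, -1/3]].
P = DC⁻¹ = [[1, 12, -7], [-22, 10, 6]] · [[7/6, 5/3, -1/3], [5/3, 5/3, -1/3], [13/6, 8/3, -1/3]] = [[6, 3, -2], [4, -4, 2]].

P = [[6, 3, -2], [4, -4, 2]]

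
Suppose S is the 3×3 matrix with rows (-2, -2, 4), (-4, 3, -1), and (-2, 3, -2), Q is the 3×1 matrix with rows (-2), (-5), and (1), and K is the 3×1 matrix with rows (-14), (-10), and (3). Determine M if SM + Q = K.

M = [[4], [4], [1]]

SM = K − Q = [[-12], [-5], [2]].
Since S multiplies M on the left, M = S⁻¹(K − Q).
S has determinant -6; S⁻¹ = [[1/2, -4/3, 5/3], [1, -2, 3], [1, -5/3, 7/3]].
M = S⁻¹(K − Q) = [[4], [4], [1]].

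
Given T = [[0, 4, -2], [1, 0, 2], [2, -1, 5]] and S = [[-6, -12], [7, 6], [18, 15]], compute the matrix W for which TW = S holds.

Since T multiplies W on the left, W = T⁻¹S.
det T = -2; the adjugate gives T⁻¹ = [[-1, 9, -4], [1/2, -2, 1], [1/2, -4, 2]].
W = T⁻¹S = [[-1, 9, -4], [1/2, -2, 1], [1/2, -4, 2]] · [[-6, -12], [7, 6], [18, 15]] = [[-3, 6], [1, -3], [5, 0]].

W = [[-3, 6], [1, -3], [5, 0]]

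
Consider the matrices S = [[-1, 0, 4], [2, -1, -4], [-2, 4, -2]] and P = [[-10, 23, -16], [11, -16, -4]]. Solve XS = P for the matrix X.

Since S sits to the right of X, X = PS⁻¹.
det S = 6, so S⁻¹ = [[3, 8/3, 2/3], [2, 5/3, 2/3], [1, 2/3, 1/6]].
X = PS⁻¹ = [[-10, 23, -16], [11, -16, -4]] · [[3, 8/3, 2/3], [2, 5/3, 2/3], [1, 2/3, 1/6]] = [[0, 1, 6], [-3, 0, -4]].

X = [[0, 1, 6], [-3, 0, -4]]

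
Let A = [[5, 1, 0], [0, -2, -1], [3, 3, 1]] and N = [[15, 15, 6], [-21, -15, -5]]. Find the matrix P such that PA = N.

P = [[3, -6, 0], [-3, 3, -2]]

A is on the right of P, so right-multiply by A⁻¹: P = NA⁻¹.
A has determinant 2; A⁻¹ = [[1/2, -1/2, -1/2], [-3/2, 5/2, 5/2], [3, -6, -5]].
P = NA⁻¹ = [[15, 15, 6], [-21, -15, -5]] · [[1/2, -1/2, -1/2], [-3/2, 5/2, 5/2], [3, -6, -5]] = [[3, -6, 0], [-3, 3, -2]].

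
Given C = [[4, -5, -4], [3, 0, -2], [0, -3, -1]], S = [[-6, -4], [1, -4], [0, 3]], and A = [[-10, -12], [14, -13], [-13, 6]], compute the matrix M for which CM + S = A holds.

CM = A − S = [[-4, -8], [13, -9], [-13, 3]].
Since C multiplies M on the left, M = C⁻¹(A − S).
C has determinant -3; C⁻¹ = [[2, -7/3, -10/3], [-1, 4/3, 4/3], [3, -4, -5]].
M = C⁻¹(A − S) = [[5, -5], [4, 0], [1, -3]].

M = [[5, -5], [4, 0], [1, -3]]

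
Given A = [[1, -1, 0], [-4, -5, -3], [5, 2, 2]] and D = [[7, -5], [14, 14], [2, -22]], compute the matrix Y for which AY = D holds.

Since A multiplies Y on the left, Y = A⁻¹D.
A has determinant 3; A⁻¹ = [[-4/3, 2/3, 1], [-7/3, 2/3, 1], [17/3, -7/3, -3]].
Y = A⁻¹D = [[-4/3, 2/3, 1], [-7/3, 2/3, 1], [17/3, -7/3, -3]] · [[7, -5], [14, 14], [2, -22]] = [[2, -6], [-5, -1], [1, 5]].

Y = [[2, -6], [-5, -1], [1, 5]]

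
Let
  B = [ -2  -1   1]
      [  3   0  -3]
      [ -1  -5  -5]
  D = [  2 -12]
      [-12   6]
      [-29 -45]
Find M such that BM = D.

Since B multiplies M on the left, M = B⁻¹D.
B has determinant -3; B⁻¹ = [[5, 10/3, -1], [-6, -11/3, 1], [5, 3, -1]].
M = B⁻¹D = [[5, 10/3, -1], [-6, -11/3, 1], [5, 3, -1]] · [[2, -12], [-12, 6], [-29, -45]] = [[-1, 5], [3, 5], [3, 3]].

M = [[-1, 5], [3, 5], [3, 3]]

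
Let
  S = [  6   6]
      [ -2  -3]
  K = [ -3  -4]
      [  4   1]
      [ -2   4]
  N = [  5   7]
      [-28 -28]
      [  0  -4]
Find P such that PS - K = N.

P = [[0, -1], [-3, 3], [-1, -2]]

PS = N + K = [[2, 3], [-24, -27], [-2, 0]].
Since S sits to the right of P, P = (N + K)S⁻¹.
det S = -6; the adjugate gives S⁻¹ = [[1/2, 1], [-1/3, -1]].
P = (N + K)S⁻¹ = [[0, -1], [-3, 3], [-1, -2]].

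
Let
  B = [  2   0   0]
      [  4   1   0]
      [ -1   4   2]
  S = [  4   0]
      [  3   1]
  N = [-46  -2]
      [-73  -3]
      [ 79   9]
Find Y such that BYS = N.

Y = [[-5, -1], [4, 1], [-4, 2]]

Isolating Y: multiply by B⁻¹ from the left and S⁻¹ from the right, so Y = B⁻¹NS⁻¹.
det B = 4, so B⁻¹ = [[1/2, 0, 0], [-2, 1, 0], [17/4, -2, 1/2]].
S has determinant 4; S⁻¹ = [[1/4, 0], [-3/4, 1]].
B⁻¹N = [[-23, -1], [19, 1], [-10, 2]].
Y = (B⁻¹N)S⁻¹ = [[-5, -1], [4, 1], [-4, 2]].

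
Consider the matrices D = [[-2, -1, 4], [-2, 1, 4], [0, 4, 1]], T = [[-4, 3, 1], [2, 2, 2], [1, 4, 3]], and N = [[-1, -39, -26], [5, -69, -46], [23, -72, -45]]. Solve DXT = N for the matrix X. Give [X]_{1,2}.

4

X = D⁻¹NT⁻¹ (apply D⁻¹ on the left and T⁻¹ on the right).
det D = -4; the adjugate gives D⁻¹ = [[15/4, -17/4, 2], [-1/2, 1/2, 0], [2, -2, 1]].
det T = 2, so T⁻¹ = [[-1, -5/2, 2], [-2, -13/2, 5], [3, 19/2, -7]].
D⁻¹N = [[21, 3, 8], [3, -15, -10], [11, -12, -5]].
X = (D⁻¹N)T⁻¹ = [[-3, 4, 1], [-3, -5, 1], [-2, 3, -3]].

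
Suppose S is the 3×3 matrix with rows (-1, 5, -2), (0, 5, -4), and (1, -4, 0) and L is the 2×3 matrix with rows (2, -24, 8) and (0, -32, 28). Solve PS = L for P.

P = [[4, -4, 6], [-2, -6, -2]]

Since S sits to the right of P, P = LS⁻¹.
S has determinant 6; S⁻¹ = [[-8/3, 4/3, -5/3], [-2/3, 1/3, -2/3], [-5/6, 1/6, -5/6]].
P = LS⁻¹ = [[2, -24, 8], [0, -32, 28]] · [[-8/3, 4/3, -5/3], [-2/3, 1/3, -2/3], [-5/6, 1/6, -5/6]] = [[4, -4, 6], [-2, -6, -2]].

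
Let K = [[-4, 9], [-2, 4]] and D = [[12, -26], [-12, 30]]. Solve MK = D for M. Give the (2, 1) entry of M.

K is on the right of M, so right-multiply by K⁻¹: M = DK⁻¹.
det K = 2, so K⁻¹ = [[2, -9/2], [1, -2]].
M = DK⁻¹ = [[12, -26], [-12, 30]] · [[2, -9/2], [1, -2]] = [[-2, -2], [6, -6]].

6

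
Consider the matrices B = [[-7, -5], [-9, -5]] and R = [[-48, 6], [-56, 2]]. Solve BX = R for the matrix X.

X = [[4, 2], [4, -4]]

Since B multiplies X on the left, X = B⁻¹R.
det B = -10, so B⁻¹ = [[1/2, -1/2], [-9/10, 7/10]].
X = B⁻¹R = [[1/2, -1/2], [-9/10, 7/10]] · [[-48, 6], [-56, 2]] = [[4, 2], [4, -4]].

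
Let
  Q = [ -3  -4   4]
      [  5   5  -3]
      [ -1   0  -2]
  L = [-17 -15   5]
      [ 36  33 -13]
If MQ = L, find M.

Q is on the right of M, so right-multiply by Q⁻¹: M = LQ⁻¹.
det Q = -2; the adjugate gives Q⁻¹ = [[5, 4, 4], [-13/2, -5, -11/2], [-5/2, -2, -5/2]].
M = LQ⁻¹ = [[-17, -15, 5], [36, 33, -13]] · [[5, 4, 4], [-13/2, -5, -11/2], [-5/2, -2, -5/2]] = [[0, -3, 2], [-2, 5, -5]].

M = [[0, -3, 2], [-2, 5, -5]]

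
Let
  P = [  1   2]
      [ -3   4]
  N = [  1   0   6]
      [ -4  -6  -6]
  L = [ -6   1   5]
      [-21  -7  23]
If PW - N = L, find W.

PW = L + N = [[-5, 1, 11], [-25, -13, 17]].
Since P multiplies W on the left, W = P⁻¹(L + N).
det P = 10; the adjugate gives P⁻¹ = [[2/5, -1/5], [3/10, 1/10]].
W = P⁻¹(L + N) = [[3, 3, 1], [-4, -1, 5]].

W = [[3, 3, 1], [-4, -1, 5]]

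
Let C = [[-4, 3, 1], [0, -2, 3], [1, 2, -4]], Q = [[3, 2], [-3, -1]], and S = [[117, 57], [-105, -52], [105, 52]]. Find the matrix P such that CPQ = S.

Isolating P: multiply by C⁻¹ from the left and Q⁻¹ from the right, so P = C⁻¹SQ⁻¹.
det C = 3; the adjugate gives C⁻¹ = [[2/3, 14/3, 11/3], [1, 5, 4], [2/3, 11/3, 8/3]].
det Q = 3; the adjugate gives Q⁻¹ = [[-1/3, -2/3], [1, 1]].
C⁻¹S = [[-27, -14], [12, 5], [-27, -14]].
P = (C⁻¹S)Q⁻¹ = [[-5, 4], [1, -3], [-5, 4]].

P = [[-5, 4], [1, -3], [-5, 4]]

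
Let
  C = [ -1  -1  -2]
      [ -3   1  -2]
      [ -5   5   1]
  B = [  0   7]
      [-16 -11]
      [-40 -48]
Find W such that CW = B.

C is on the left of W, so left-multiply by C⁻¹: W = C⁻¹B.
C has determinant -4; C⁻¹ = [[-11/4, 9/4, -1], [-13/4, 11/4, -1], [5/2, -5/2, 1]].
W = C⁻¹B = [[-11/4, 9/4, -1], [-13/4, 11/4, -1], [5/2, -5/2, 1]] · [[0, 7], [-16, -11], [-40, -48]] = [[4, 4], [-4, -5], [0, -3]].

W = [[4, 4], [-4, -5], [0, -3]]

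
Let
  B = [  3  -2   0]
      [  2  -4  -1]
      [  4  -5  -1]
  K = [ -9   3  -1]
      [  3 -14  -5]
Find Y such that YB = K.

Y = [[-3, 2, -1], [-5, 1, 4]]

Right-multiplying both sides by B⁻¹ gives Y = KB⁻¹.
B has determinant 1; B⁻¹ = [[-1, -2, 2], [-2, -3, 3], [6, 7, -8]].
Y = KB⁻¹ = [[-9, 3, -1], [3, -14, -5]] · [[-1, -2, 2], [-2, -3, 3], [6, 7, -8]] = [[-3, 2, -1], [-5, 1, 4]].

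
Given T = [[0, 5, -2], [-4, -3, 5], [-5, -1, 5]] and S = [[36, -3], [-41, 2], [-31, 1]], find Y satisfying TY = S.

T is on the left of Y, so left-multiply by T⁻¹: Y = T⁻¹S.
T has determinant -3; T⁻¹ = [[10/3, 23/3, -19/3], [5/3, 10/3, -8/3], [11/3, 25/3, -20/3]].
Y = T⁻¹S = [[10/3, 23/3, -19/3], [5/3, 10/3, -8/3], [11/3, 25/3, -20/3]] · [[36, -3], [-41, 2], [-31, 1]] = [[2, -1], [6, -1], [-3, -1]].

Y = [[2, -1], [6, -1], [-3, -1]]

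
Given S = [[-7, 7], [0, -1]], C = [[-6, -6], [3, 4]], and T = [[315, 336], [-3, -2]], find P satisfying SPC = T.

Left-multiply by S⁻¹ and right-multiply by C⁻¹: P = S⁻¹TC⁻¹.
S has determinant 7; S⁻¹ = [[-1/7, -1], [0, -1]].
C has determinant -6; C⁻¹ = [[-2/3, -1], [1/2, 1]].
S⁻¹T = [[-42, -46], [3, 2]].
P = (S⁻¹T)C⁻¹ = [[5, -4], [-1, -1]].

P = [[5, -4], [-1, -1]]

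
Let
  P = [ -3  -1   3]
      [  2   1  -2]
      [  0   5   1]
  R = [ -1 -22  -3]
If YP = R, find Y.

Y = [[-3, -5, -4]]

P is on the right of Y, so right-multiply by P⁻¹: Y = RP⁻¹.
det P = -1, so P⁻¹ = [[-11, -16, 1], [2, 3, 0], [-10, -15, 1]].
Y = RP⁻¹ = [[-1, -22, -3]] · [[-11, -16, 1], [2, 3, 0], [-10, -15, 1]] = [[-3, -5, -4]].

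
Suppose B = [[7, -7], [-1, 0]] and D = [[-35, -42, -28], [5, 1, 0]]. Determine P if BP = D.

B is on the left of P, so left-multiply by B⁻¹: P = B⁻¹D.
det B = -7, so B⁻¹ = [[0, -1], [-1/7, -1]].
P = B⁻¹D = [[0, -1], [-1/7, -1]] · [[-35, -42, -28], [5, 1, 0]] = [[-5, -1, 0], [0, 5, 4]].

P = [[-5, -1, 0], [0, 5, 4]]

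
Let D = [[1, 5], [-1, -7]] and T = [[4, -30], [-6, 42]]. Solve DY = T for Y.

D is on the left of Y, so left-multiply by D⁻¹: Y = D⁻¹T.
det D = -2, so D⁻¹ = [[7/2, 5/2], [-1/2, -1/2]].
Y = D⁻¹T = [[7/2, 5/2], [-1/2, -1/2]] · [[4, -30], [-6, 42]] = [[-1, 0], [1, -6]].

Y = [[-1, 0], [1, -6]]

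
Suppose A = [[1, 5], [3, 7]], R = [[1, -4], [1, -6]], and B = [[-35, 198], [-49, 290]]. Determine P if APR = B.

P = [[4, -4], [-2, -5]]

Isolating P: multiply by A⁻¹ from the left and R⁻¹ from the right, so P = A⁻¹BR⁻¹.
det A = -8, so A⁻¹ = [[-7/8, 5/8], [3/8, -1/8]].
R has determinant -2; R⁻¹ = [[3, -2], [1/2, -1/2]].
A⁻¹B = [[0, 8], [-7, 38]].
P = (A⁻¹B)R⁻¹ = [[4, -4], [-2, -5]].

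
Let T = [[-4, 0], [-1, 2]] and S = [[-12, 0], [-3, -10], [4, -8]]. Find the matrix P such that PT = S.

Right-multiplying both sides by T⁻¹ gives P = ST⁻¹.
T has determinant -8; T⁻¹ = [[-1/4, 0], [-1/8, 1/2]].
P = ST⁻¹ = [[-12, 0], [-3, -10], [4, -8]] · [[-1/4, 0], [-1/8, 1/2]] = [[3, 0], [2, -5], [0, -4]].

P = [[3, 0], [2, -5], [0, -4]]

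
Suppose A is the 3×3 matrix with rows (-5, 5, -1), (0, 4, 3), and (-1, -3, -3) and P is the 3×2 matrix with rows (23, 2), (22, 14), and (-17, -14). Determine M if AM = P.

A is on the left of M, so left-multiply by A⁻¹: M = A⁻¹P.
det A = -4, so A⁻¹ = [[3/4, -9/2, -19/4], [3/4, -7/2, -15/4], [-1, 5, 5]].
M = A⁻¹P = [[3/4, -9/2, -19/4], [3/4, -7/2, -15/4], [-1, 5, 5]] · [[23, 2], [22, 14], [-17, -14]] = [[-1, 5], [4, 5], [2, -2]].

M = [[-1, 5], [4, 5], [2, -2]]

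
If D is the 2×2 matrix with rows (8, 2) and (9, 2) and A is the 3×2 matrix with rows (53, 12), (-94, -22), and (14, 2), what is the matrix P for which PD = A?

D is on the right of P, so right-multiply by D⁻¹: P = AD⁻¹.
det D = -2; the adjugate gives D⁻¹ = [[-1, 1], [9/2, -4]].
P = AD⁻¹ = [[53, 12], [-94, -22], [14, 2]] · [[-1, 1], [9/2, -4]] = [[1, 5], [-5, -6], [-5, 6]].

P = [[1, 5], [-5, -6], [-5, 6]]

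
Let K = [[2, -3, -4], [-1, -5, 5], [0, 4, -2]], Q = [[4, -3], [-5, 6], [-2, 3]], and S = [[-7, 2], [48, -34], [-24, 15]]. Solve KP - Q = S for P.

KP = S + Q = [[-3, -1], [43, -28], [-26, 18]].
Left-multiplying both sides by K⁻¹ gives P = K⁻¹(S + Q).
det K = 2; the adjugate gives K⁻¹ = [[-5, -11, -35/2], [-1, -2, -3], [-2, -4, -13/2]].
P = K⁻¹(S + Q) = [[-3, -2], [-5, 3], [3, -3]].

P = [[-3, -2], [-5, 3], [3, -3]]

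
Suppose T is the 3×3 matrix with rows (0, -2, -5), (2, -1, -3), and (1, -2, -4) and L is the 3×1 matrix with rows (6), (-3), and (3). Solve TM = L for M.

Left-multiplying both sides by T⁻¹ gives M = T⁻¹L.
det T = 5, so T⁻¹ = [[-2/5, 2/5, 1/5], [1, 1, -2], [-3/5, -2/5, 4/5]].
M = T⁻¹L = [[-2/5, 2/5, 1/5], [1, 1, -2], [-3/5, -2/5, 4/5]] · [[6], [-3], [3]] = [[-3], [-3], [0]].

M = [[-3], [-3], [0]]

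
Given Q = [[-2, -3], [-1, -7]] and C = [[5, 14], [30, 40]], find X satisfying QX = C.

Since Q multiplies X on the left, X = Q⁻¹C.
det Q = 11, so Q⁻¹ = [[-7/11, 3/11], [1/11, -2/11]].
X = Q⁻¹C = [[-7/11, 3/11], [1/11, -2/11]] · [[5, 14], [30, 40]] = [[5, 2], [-5, -6]].

X = [[5, 2], [-5, -6]]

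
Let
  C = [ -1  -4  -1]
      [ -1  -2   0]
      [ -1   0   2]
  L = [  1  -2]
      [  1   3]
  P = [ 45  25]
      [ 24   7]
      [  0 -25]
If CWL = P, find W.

Isolating W: multiply by C⁻¹ from the left and L⁻¹ from the right, so W = C⁻¹PL⁻¹.
C has determinant -2; C⁻¹ = [[2, -4, 1], [-1, 3/2, -1/2], [1, -2, 1]].
det L = 5, so L⁻¹ = [[3/5, 2/5], [-1/5, 1/5]].
C⁻¹P = [[-6, -3], [-9, -2], [-3, -14]].
W = (C⁻¹P)L⁻¹ = [[-3, -3], [-5, -4], [1, -4]].

W = [[-3, -3], [-5, -4], [1, -4]]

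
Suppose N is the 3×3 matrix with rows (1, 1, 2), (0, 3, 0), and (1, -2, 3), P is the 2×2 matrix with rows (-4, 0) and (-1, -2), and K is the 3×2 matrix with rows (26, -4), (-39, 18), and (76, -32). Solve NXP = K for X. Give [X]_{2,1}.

X = N⁻¹KP⁻¹ (apply N⁻¹ on the left and P⁻¹ on the right).
det N = 3; the adjugate gives N⁻¹ = [[3, -7/3, -2], [0, 1/3, 0], [-1, 1, 1]].
P has determinant 8; P⁻¹ = [[-1/4, 0], [1/8, -1/2]].
N⁻¹K = [[17, 10], [-13, 6], [11, -10]].
X = (N⁻¹K)P⁻¹ = [[-3, -5], [4, -3], [-4, 5]].

4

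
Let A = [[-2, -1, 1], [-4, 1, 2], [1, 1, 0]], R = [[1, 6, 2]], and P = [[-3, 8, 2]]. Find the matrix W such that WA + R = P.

WA = P − R = [[-4, 2, 0]].
Since A sits to the right of W, W = (P − R)A⁻¹.
A has determinant -3; A⁻¹ = [[2/3, -1/3, 1], [-2/3, 1/3, 0], [5/3, -1/3, 2]].
W = (P − R)A⁻¹ = [[-4, 2, -4]].

W = [[-4, 2, -4]]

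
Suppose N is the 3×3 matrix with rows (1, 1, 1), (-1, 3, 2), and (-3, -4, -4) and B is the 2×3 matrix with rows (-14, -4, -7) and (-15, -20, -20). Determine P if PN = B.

Since N sits to the right of P, P = BN⁻¹.
N has determinant -1; N⁻¹ = [[4, 0, 1], [10, 1, 3], [-13, -1, -4]].
P = BN⁻¹ = [[-14, -4, -7], [-15, -20, -20]] · [[4, 0, 1], [10, 1, 3], [-13, -1, -4]] = [[-5, 3, 2], [0, 0, 5]].

P = [[-5, 3, 2], [0, 0, 5]]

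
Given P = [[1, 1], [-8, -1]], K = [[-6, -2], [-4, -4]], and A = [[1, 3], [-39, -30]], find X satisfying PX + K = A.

PX = A − K = [[7, 5], [-35, -26]].
Since P multiplies X on the left, X = P⁻¹(A − K).
P has determinant 7; P⁻¹ = [[-1/7, -1/7], [8/7, 1/7]].
X = P⁻¹(A − K) = [[4, 3], [3, 2]].

X = [[4, 3], [3, 2]]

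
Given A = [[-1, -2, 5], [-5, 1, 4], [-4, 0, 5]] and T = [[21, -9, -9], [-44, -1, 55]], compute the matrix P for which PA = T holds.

A is on the right of P, so right-multiply by A⁻¹: P = TA⁻¹.
A has determinant -3; A⁻¹ = [[-5/3, -10/3, 13/3], [-3, -5, 7], [-4/3, -8/3, 11/3]].
P = TA⁻¹ = [[21, -9, -9], [-44, -1, 55]] · [[-5/3, -10/3, 13/3], [-3, -5, 7], [-4/3, -8/3, 11/3]] = [[4, -1, -5], [3, 5, 4]].

P = [[4, -1, -5], [3, 5, 4]]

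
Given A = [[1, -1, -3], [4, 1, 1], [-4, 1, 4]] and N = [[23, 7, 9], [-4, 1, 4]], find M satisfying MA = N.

Since A sits to the right of M, M = NA⁻¹.
det A = -1; the adjugate gives A⁻¹ = [[-3, -1, -2], [20, 8, 13], [-8, -3, -5]].
M = NA⁻¹ = [[23, 7, 9], [-4, 1, 4]] · [[-3, -1, -2], [20, 8, 13], [-8, -3, -5]] = [[-1, 6, 0], [0, 0, 1]].

M = [[-1, 6, 0], [0, 0, 1]]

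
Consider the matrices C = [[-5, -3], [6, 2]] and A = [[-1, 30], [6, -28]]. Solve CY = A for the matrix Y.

Y = [[2, -3], [-3, -5]]

C is on the left of Y, so left-multiply by C⁻¹: Y = C⁻¹A.
det C = 8; the adjugate gives C⁻¹ = [[1/4, 3/8], [-3/4, -5/8]].
Y = C⁻¹A = [[1/4, 3/8], [-3/4, -5/8]] · [[-1, 30], [6, -28]] = [[2, -3], [-3, -5]].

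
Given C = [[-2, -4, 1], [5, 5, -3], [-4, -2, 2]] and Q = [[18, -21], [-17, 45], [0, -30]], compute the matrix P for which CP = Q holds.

P = [[5, 4], [-6, 2], [4, -5]]

Since C multiplies P on the left, P = C⁻¹Q.
C has determinant -6; C⁻¹ = [[-2/3, -1, -7/6], [-1/3, 0, 1/6], [-5/3, -2, -5/3]].
P = C⁻¹Q = [[-2/3, -1, -7/6], [-1/3, 0, 1/6], [-5/3, -2, -5/3]] · [[18, -21], [-17, 45], [0, -30]] = [[5, 4], [-6, 2], [4, -5]].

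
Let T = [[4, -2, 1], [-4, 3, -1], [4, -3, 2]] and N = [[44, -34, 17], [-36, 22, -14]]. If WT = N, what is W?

W = [[-1, -6, 6], [-5, -1, -5]]

Since T sits to the right of W, W = NT⁻¹.
det T = 4, so T⁻¹ = [[3/4, 1/4, -1/4], [1, 1, 0], [0, 1, 1]].
W = NT⁻¹ = [[44, -34, 17], [-36, 22, -14]] · [[3/4, 1/4, -1/4], [1, 1, 0], [0, 1, 1]] = [[-1, -6, 6], [-5, -1, -5]].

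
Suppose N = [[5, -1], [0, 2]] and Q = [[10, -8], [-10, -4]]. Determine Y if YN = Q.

Y = [[2, -3], [-2, -3]]

N is on the right of Y, so right-multiply by N⁻¹: Y = QN⁻¹.
det N = 10; the adjugate gives N⁻¹ = [[1/5, 1/10], [0, 1/2]].
Y = QN⁻¹ = [[10, -8], [-10, -4]] · [[1/5, 1/10], [0, 1/2]] = [[2, -3], [-2, -3]].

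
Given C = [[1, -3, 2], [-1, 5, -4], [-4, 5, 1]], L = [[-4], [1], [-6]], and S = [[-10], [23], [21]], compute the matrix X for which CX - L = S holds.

CX = S + L = [[-14], [24], [15]].
C is on the left of X, so left-multiply by C⁻¹: X = C⁻¹(S + L).
det C = 4, so C⁻¹ = [[25/4, 13/4, 1/2], [17/4, 9/4, 1/2], [15/4, 7/4, 1/2]].
X = C⁻¹(S + L) = [[-2], [2], [-3]].

X = [[-2], [2], [-3]]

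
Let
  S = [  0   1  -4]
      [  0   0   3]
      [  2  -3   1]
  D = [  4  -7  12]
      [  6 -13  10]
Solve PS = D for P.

Since S sits to the right of P, P = DS⁻¹.
det S = 6, so S⁻¹ = [[3/2, 11/6, 1/2], [1, 4/3, 0], [0, 1/3, 0]].
P = DS⁻¹ = [[4, -7, 12], [6, -13, 10]] · [[3/2, 11/6, 1/2], [1, 4/3, 0], [0, 1/3, 0]] = [[-1, 2, 2], [-4, -3, 3]].

P = [[-1, 2, 2], [-4, -3, 3]]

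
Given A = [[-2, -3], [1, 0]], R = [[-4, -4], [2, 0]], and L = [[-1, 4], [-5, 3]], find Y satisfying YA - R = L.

YA = L + R = [[-5, 0], [-3, 3]].
A is on the right of Y, so right-multiply by A⁻¹: Y = (L + R)A⁻¹.
det A = 3; the adjugate gives A⁻¹ = [[0, 1], [-1/3, -2/3]].
Y = (L + R)A⁻¹ = [[0, -5], [-1, -5]].

Y = [[0, -5], [-1, -5]]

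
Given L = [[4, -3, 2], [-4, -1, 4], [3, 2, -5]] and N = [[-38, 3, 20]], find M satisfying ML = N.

M = [[-5, 0, -6]]

Since L sits to the right of M, M = NL⁻¹.
det L = 2, so L⁻¹ = [[-3/2, -11/2, -5], [-4, -13, -12], [-5/2, -17/2, -8]].
M = NL⁻¹ = [[-38, 3, 20]] · [[-3/2, -11/2, -5], [-4, -13, -12], [-5/2, -17/2, -8]] = [[-5, 0, -6]].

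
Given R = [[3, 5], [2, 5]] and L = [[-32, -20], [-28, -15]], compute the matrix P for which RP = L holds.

P = [[-4, -5], [-4, -1]]

Since R multiplies P on the left, P = R⁻¹L.
det R = 5, so R⁻¹ = [[1, -1], [-2/5, 3/5]].
P = R⁻¹L = [[1, -1], [-2/5, 3/5]] · [[-32, -20], [-28, -15]] = [[-4, -5], [-4, -1]].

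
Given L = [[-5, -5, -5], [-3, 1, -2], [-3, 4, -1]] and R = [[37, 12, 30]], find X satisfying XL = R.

Since L sits to the right of X, X = RL⁻¹.
L has determinant -5; L⁻¹ = [[-7/5, 5, -3], [-3/5, 2, -1], [9/5, -7, 4]].
X = RL⁻¹ = [[37, 12, 30]] · [[-7/5, 5, -3], [-3/5, 2, -1], [9/5, -7, 4]] = [[-5, -1, -3]].

X = [[-5, -1, -3]]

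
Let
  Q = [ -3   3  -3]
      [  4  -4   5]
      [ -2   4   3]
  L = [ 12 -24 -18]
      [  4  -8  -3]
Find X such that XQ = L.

X = [[0, 0, -6], [4, 3, -2]]

Q is on the right of X, so right-multiply by Q⁻¹: X = LQ⁻¹.
Q has determinant 6; Q⁻¹ = [[-16/3, -7/2, 1/2], [-11/3, -5/2, 1/2], [4/3, 1, 0]].
X = LQ⁻¹ = [[12, -24, -18], [4, -8, -3]] · [[-16/3, -7/2, 1/2], [-11/3, -5/2, 1/2], [4/3, 1, 0]] = [[0, 0, -6], [4, 3, -2]].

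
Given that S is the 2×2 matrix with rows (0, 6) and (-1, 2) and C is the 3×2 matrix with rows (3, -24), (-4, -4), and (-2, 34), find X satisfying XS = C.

Right-multiplying both sides by S⁻¹ gives X = CS⁻¹.
det S = 6; the adjugate gives S⁻¹ = [[1/3, -1], [1/6, 0]].
X = CS⁻¹ = [[3, -24], [-4, -4], [-2, 34]] · [[1/3, -1], [1/6, 0]] = [[-3, -3], [-2, 4], [5, 2]].

X = [[-3, -3], [-2, 4], [5, 2]]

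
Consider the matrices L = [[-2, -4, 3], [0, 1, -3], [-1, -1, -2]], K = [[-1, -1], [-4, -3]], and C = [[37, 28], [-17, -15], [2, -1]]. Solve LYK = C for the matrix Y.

Y = [[-4, -4], [0, 5], [-3, 1]]

Left-multiply by L⁻¹ and right-multiply by K⁻¹: Y = L⁻¹CK⁻¹.
det L = 1; the adjugate gives L⁻¹ = [[-5, -11, 9], [3, 7, -6], [1, 2, -2]].
det K = -1, so K⁻¹ = [[3, -1], [-4, 1]].
L⁻¹C = [[20, 16], [-20, -15], [-1, 0]].
Y = (L⁻¹C)K⁻¹ = [[-4, -4], [0, 5], [-3, 1]].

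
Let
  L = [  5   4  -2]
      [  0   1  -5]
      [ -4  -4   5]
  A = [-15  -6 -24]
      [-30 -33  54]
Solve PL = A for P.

P = [[-3, 6, 0], [-2, -5, 5]]

Since L sits to the right of P, P = AL⁻¹.
det L = -3, so L⁻¹ = [[5, 4, 6], [-20/3, -17/3, -25/3], [-4/3, -4/3, -5/3]].
P = AL⁻¹ = [[-15, -6, -24], [-30, -33, 54]] · [[5, 4, 6], [-20/3, -17/3, -25/3], [-4/3, -4/3, -5/3]] = [[-3, 6, 0], [-2, -5, 5]].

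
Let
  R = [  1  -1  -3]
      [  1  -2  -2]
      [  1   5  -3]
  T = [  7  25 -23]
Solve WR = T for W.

W = [[4, -2, 5]]

R is on the right of W, so right-multiply by R⁻¹: W = TR⁻¹.
det R = -6; the adjugate gives R⁻¹ = [[-8/3, 3, 2/3], [-1/6, 0, 1/6], [-7/6, 1, 1/6]].
W = TR⁻¹ = [[7, 25, -23]] · [[-8/3, 3, 2/3], [-1/6, 0, 1/6], [-7/6, 1, 1/6]] = [[4, -2, 5]].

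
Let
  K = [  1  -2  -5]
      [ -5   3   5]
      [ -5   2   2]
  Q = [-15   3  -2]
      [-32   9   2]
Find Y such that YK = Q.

K is on the right of Y, so right-multiply by K⁻¹: Y = QK⁻¹.
K has determinant 1; K⁻¹ = [[-4, -6, 5], [-15, -23, 20], [5, 8, -7]].
Y = QK⁻¹ = [[-15, 3, -2], [-32, 9, 2]] · [[-4, -6, 5], [-15, -23, 20], [5, 8, -7]] = [[5, 5, -1], [3, 1, 6]].

Y = [[5, 5, -1], [3, 1, 6]]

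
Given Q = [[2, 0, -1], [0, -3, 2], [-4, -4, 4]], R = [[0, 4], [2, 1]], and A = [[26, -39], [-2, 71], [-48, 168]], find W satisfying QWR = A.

W = [[-5, 4], [-4, -3], [3, -5]]

Left-multiply by Q⁻¹ and right-multiply by R⁻¹: W = Q⁻¹AR⁻¹.
det Q = 4; the adjugate gives Q⁻¹ = [[-1, 1, -3/4], [-2, 1, -1], [-3, 2, -3/2]].
det R = -8; the adjugate gives R⁻¹ = [[-1/8, 1/2], [1/4, 0]].
Q⁻¹A = [[8, -16], [-6, -19], [-10, 7]].
W = (Q⁻¹A)R⁻¹ = [[-5, 4], [-4, -3], [3, -5]].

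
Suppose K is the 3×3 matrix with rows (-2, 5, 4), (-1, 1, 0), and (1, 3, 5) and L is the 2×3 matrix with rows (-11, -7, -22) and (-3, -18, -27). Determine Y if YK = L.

Y = [[2, 1, -6], [-3, 6, -3]]

Right-multiplying both sides by K⁻¹ gives Y = LK⁻¹.
K has determinant -1; K⁻¹ = [[-5, 13, 4], [-5, 14, 4], [4, -11, -3]].
Y = LK⁻¹ = [[-11, -7, -22], [-3, -18, -27]] · [[-5, 13, 4], [-5, 14, 4], [4, -11, -3]] = [[2, 1, -6], [-3, 6, -3]].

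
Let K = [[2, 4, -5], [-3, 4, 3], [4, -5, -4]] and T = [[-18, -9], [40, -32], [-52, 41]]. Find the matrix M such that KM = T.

M = [[-2, 3], [4, -5], [6, -1]]

Since K multiplies M on the left, M = K⁻¹T.
det K = 3, so K⁻¹ = [[-1/3, 41/3, 32/3], [0, 4, 3], [-1/3, 26/3, 20/3]].
M = K⁻¹T = [[-1/3, 41/3, 32/3], [0, 4, 3], [-1/3, 26/3, 20/3]] · [[-18, -9], [40, -32], [-52, 41]] = [[-2, 3], [4, -5], [6, -1]].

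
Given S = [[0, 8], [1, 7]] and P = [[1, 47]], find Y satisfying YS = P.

Y = [[5, 1]]

S is on the right of Y, so right-multiply by S⁻¹: Y = PS⁻¹.
det S = -8, so S⁻¹ = [[-7/8, 1], [1/8, 0]].
Y = PS⁻¹ = [[1, 47]] · [[-7/8, 1], [1/8, 0]] = [[5, 1]].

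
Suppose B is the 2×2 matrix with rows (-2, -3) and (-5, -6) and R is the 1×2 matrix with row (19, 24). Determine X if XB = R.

Since B sits to the right of X, X = RB⁻¹.
det B = -3, so B⁻¹ = [[2, -1], [-5/3, 2/3]].
X = RB⁻¹ = [[19, 24]] · [[2, -1], [-5/3, 2/3]] = [[-2, -3]].

X = [[-2, -3]]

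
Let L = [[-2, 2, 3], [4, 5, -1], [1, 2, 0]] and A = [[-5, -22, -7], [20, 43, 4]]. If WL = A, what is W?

Right-multiplying both sides by L⁻¹ gives W = AL⁻¹.
det L = 3, so L⁻¹ = [[2/3, 2, -17/3], [-1/3, -1, 10/3], [1, 2, -6]].
W = AL⁻¹ = [[-5, -22, -7], [20, 43, 4]] · [[2/3, 2, -17/3], [-1/3, -1, 10/3], [1, 2, -6]] = [[-3, -2, -3], [3, 5, 6]].

W = [[-3, -2, -3], [3, 5, 6]]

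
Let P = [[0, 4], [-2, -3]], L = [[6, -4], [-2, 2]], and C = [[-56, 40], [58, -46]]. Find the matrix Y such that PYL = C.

Left-multiply by P⁻¹ and right-multiply by L⁻¹: Y = P⁻¹CL⁻¹.
det P = 8, so P⁻¹ = [[-3/8, -1/2], [1/4, 0]].
det L = 4, so L⁻¹ = [[1/2, 1], [1/2, 3/2]].
P⁻¹C = [[-8, 8], [-14, 10]].
Y = (P⁻¹C)L⁻¹ = [[0, 4], [-2, 1]].

Y = [[0, 4], [-2, 1]]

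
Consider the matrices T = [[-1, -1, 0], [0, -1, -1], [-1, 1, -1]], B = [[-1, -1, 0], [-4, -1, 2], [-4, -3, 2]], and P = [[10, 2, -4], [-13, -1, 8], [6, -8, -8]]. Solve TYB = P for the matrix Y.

Left-multiply by T⁻¹ and right-multiply by B⁻¹: Y = T⁻¹PB⁻¹.
det T = -3; the adjugate gives T⁻¹ = [[-2/3, 1/3, -1/3], [-1/3, -1/3, 1/3], [1/3, -2/3, -1/3]].
B has determinant -4; B⁻¹ = [[-1, -1/2, 1/2], [0, 1/2, -1/2], [-2, -1/4, 3/4]].
T⁻¹P = [[-13, 1, 8], [3, -3, -4], [10, 4, -4]].
Y = (T⁻¹P)B⁻¹ = [[-3, 5, -1], [5, -2, 0], [-2, -2, 0]].

Y = [[-3, 5, -1], [5, -2, 0], [-2, -2, 0]]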